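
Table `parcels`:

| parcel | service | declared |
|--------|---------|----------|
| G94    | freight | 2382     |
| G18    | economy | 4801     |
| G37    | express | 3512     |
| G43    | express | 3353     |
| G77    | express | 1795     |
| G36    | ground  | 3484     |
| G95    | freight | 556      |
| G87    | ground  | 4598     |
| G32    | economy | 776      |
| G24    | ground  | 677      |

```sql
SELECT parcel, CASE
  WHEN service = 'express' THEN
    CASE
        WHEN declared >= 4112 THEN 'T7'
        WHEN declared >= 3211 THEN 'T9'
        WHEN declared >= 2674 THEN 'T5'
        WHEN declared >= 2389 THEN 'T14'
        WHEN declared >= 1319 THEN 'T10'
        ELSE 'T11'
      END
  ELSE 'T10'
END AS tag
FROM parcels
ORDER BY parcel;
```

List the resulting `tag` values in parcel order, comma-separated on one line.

T10, T10, T10, T10, T9, T9, T10, T10, T10, T10

parcel=G18: service='economy' → outer ELSE → T10
parcel=G24: service='ground' → outer ELSE → T10
parcel=G32: service='economy' → outer ELSE → T10
parcel=G36: service='ground' → outer ELSE → T10
parcel=G37: service='express' → inner[declared >= 3211] → T9
parcel=G43: service='express' → inner[declared >= 3211] → T9
parcel=G77: service='express' → inner[declared >= 1319] → T10
parcel=G87: service='ground' → outer ELSE → T10
parcel=G94: service='freight' → outer ELSE → T10
parcel=G95: service='freight' → outer ELSE → T10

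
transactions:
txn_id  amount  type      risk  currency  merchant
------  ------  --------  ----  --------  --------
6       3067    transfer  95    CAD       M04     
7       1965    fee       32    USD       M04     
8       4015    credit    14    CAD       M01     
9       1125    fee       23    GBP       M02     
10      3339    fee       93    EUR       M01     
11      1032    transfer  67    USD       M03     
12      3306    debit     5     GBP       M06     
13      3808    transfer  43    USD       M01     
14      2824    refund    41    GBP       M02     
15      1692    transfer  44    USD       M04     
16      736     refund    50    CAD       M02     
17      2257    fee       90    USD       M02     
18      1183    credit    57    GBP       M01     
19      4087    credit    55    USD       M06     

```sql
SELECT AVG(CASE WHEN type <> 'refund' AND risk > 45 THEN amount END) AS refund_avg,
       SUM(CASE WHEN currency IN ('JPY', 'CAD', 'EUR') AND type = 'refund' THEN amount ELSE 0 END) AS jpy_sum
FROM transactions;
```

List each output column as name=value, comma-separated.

refund_avg=2494.1666666667, jpy_sum=736

[refund_avg: type <> 'refund' AND risk > 45]
txn_id=6: ✓ → 3067
txn_id=7: ✗
txn_id=8: ✗
txn_id=9: ✗
txn_id=10: ✓ → 3339
txn_id=11: ✓ → 1032
txn_id=12: ✗
txn_id=13: ✗
txn_id=14: ✗
txn_id=15: ✗
txn_id=16: ✗
txn_id=17: ✓ → 2257
txn_id=18: ✓ → 1183
txn_id=19: ✓ → 4087
refund_avg = (3067 + 3339 + 1032 + 2257 + 1183 + 4087) / 6 = 2494.1666666667
—
[jpy_sum: currency IN ('JPY', 'CAD', 'EUR') AND type = 'refund']
txn_id=6: ✗
txn_id=7: ✗
txn_id=8: ✗
txn_id=9: ✗
txn_id=10: ✗
txn_id=11: ✗
txn_id=12: ✗
txn_id=13: ✗
txn_id=14: ✗
txn_id=15: ✗
txn_id=16: ✓ → 736
txn_id=17: ✗
txn_id=18: ✗
txn_id=19: ✗
jpy_sum = 736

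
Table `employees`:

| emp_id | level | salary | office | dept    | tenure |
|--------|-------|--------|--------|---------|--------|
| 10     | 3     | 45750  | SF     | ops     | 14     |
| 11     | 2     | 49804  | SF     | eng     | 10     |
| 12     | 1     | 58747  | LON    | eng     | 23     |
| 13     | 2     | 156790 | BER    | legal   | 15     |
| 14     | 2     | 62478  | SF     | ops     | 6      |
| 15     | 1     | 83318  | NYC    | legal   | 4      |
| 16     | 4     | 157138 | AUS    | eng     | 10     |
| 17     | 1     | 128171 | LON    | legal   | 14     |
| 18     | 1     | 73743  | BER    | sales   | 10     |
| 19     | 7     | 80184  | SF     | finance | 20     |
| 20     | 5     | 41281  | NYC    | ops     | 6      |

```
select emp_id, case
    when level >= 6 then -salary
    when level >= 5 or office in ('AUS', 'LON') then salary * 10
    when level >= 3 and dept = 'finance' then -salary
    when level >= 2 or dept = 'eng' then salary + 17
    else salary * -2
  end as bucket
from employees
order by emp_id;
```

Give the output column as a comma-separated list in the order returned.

emp_id=10: level >= 2 or dept = 'eng' → 45767
emp_id=11: level >= 2 or dept = 'eng' → 49821
emp_id=12: level >= 5 or office in ('AUS', 'LON') → 587470
emp_id=13: level >= 2 or dept = 'eng' → 156807
emp_id=14: level >= 2 or dept = 'eng' → 62495
emp_id=15: ELSE → -166636
emp_id=16: level >= 5 or office in ('AUS', 'LON') → 1571380
emp_id=17: level >= 5 or office in ('AUS', 'LON') → 1281710
emp_id=18: ELSE → -147486
emp_id=19: level >= 6 → -80184
emp_id=20: level >= 5 or office in ('AUS', 'LON') → 412810

45767, 49821, 587470, 156807, 62495, -166636, 1571380, 1281710, -147486, -80184, 412810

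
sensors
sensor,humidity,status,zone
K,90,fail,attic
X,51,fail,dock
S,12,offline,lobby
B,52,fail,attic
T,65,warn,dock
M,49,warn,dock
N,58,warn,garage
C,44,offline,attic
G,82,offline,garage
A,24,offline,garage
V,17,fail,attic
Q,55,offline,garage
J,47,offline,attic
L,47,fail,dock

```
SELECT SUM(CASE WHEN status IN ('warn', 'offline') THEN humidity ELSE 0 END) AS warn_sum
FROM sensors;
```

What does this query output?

sensor=K: ✗
sensor=X: ✗
sensor=S: ✓ → 12
sensor=B: ✗
sensor=T: ✓ → 65
sensor=M: ✓ → 49
sensor=N: ✓ → 58
sensor=C: ✓ → 44
sensor=G: ✓ → 82
sensor=A: ✓ → 24
sensor=V: ✗
sensor=Q: ✓ → 55
sensor=J: ✓ → 47
sensor=L: ✗
warn_sum = 12 + 65 + 49 + 58 + 44 + 82 + 24 + 55 + 47 = 436

436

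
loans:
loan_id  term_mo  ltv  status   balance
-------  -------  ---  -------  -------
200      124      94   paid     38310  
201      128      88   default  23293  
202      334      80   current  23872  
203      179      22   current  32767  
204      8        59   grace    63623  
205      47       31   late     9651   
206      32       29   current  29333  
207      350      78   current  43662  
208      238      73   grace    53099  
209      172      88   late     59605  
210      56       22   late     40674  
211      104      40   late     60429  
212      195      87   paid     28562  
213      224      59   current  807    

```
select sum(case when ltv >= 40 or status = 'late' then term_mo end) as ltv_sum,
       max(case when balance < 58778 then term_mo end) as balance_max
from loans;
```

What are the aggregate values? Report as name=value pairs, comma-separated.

[ltv_sum: ltv >= 40 or status = 'late']
loan_id=200: ✓ → 124
loan_id=201: ✓ → 128
loan_id=202: ✓ → 334
loan_id=203: ✗
loan_id=204: ✓ → 8
loan_id=205: ✓ → 47
loan_id=206: ✗
loan_id=207: ✓ → 350
loan_id=208: ✓ → 238
loan_id=209: ✓ → 172
loan_id=210: ✓ → 56
loan_id=211: ✓ → 104
loan_id=212: ✓ → 195
loan_id=213: ✓ → 224
ltv_sum = 124 + 128 + 334 + 8 + 47 + 350 + 238 + 172 + 56 + 104 + 195 + 224 = 1980
—
[balance_max: balance < 58778]
loan_id=200: ✓ → 124
loan_id=201: ✓ → 128
loan_id=202: ✓ → 334
loan_id=203: ✓ → 179
loan_id=204: ✗
loan_id=205: ✓ → 47
loan_id=206: ✓ → 32
loan_id=207: ✓ → 350
loan_id=208: ✓ → 238
loan_id=209: ✗
loan_id=210: ✓ → 56
loan_id=211: ✗
loan_id=212: ✓ → 195
loan_id=213: ✓ → 224
balance_max = MAX(124, 128, 334, 179, 47, 32, 350, 238, 56, 195, 224) = 350

ltv_sum=1980, balance_max=350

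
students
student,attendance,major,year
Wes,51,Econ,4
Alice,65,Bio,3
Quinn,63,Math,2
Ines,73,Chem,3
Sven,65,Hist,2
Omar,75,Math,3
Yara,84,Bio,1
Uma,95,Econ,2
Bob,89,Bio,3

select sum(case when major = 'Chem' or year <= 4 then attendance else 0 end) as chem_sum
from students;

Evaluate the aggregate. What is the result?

660

student=Wes: ✓ → 51
student=Alice: ✓ → 65
student=Quinn: ✓ → 63
student=Ines: ✓ → 73
student=Sven: ✓ → 65
student=Omar: ✓ → 75
student=Yara: ✓ → 84
student=Uma: ✓ → 95
student=Bob: ✓ → 89
chem_sum = 51 + 65 + 63 + 73 + 65 + 75 + 84 + 95 + 89 = 660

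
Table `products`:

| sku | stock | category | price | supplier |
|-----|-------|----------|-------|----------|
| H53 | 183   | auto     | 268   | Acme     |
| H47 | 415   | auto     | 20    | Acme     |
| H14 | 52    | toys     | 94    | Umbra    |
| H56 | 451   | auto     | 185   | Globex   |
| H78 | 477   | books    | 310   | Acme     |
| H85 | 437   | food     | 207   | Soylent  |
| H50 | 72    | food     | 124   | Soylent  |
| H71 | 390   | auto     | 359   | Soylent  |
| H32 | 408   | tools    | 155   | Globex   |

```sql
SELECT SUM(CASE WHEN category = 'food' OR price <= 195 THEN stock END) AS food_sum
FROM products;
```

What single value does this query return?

sku=H53: ✗
sku=H47: ✓ → 415
sku=H14: ✓ → 52
sku=H56: ✓ → 451
sku=H78: ✗
sku=H85: ✓ → 437
sku=H50: ✓ → 72
sku=H71: ✗
sku=H32: ✓ → 408
food_sum = 415 + 52 + 451 + 437 + 72 + 408 = 1835

1835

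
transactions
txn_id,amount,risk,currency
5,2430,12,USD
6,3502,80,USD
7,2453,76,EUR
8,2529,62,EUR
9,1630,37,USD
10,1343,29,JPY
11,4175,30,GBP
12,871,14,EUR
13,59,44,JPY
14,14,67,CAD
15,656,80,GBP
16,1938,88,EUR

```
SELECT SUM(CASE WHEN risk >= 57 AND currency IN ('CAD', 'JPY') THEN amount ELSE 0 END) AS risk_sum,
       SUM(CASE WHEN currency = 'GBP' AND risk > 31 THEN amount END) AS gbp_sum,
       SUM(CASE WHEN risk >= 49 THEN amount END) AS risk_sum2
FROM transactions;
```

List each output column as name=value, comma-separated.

risk_sum=14, gbp_sum=656, risk_sum2=11092

[risk_sum: risk >= 57 AND currency IN ('CAD', 'JPY')]
txn_id=5: ✗
txn_id=6: ✗
txn_id=7: ✗
txn_id=8: ✗
txn_id=9: ✗
txn_id=10: ✗
txn_id=11: ✗
txn_id=12: ✗
txn_id=13: ✗
txn_id=14: ✓ → 14
txn_id=15: ✗
txn_id=16: ✗
risk_sum = 14
—
[gbp_sum: currency = 'GBP' AND risk > 31]
txn_id=5: ✗
txn_id=6: ✗
txn_id=7: ✗
txn_id=8: ✗
txn_id=9: ✗
txn_id=10: ✗
txn_id=11: ✗
txn_id=12: ✗
txn_id=13: ✗
txn_id=14: ✗
txn_id=15: ✓ → 656
txn_id=16: ✗
gbp_sum = 656
—
[risk_sum2: risk >= 49]
txn_id=5: ✗
txn_id=6: ✓ → 3502
txn_id=7: ✓ → 2453
txn_id=8: ✓ → 2529
txn_id=9: ✗
txn_id=10: ✗
txn_id=11: ✗
txn_id=12: ✗
txn_id=13: ✗
txn_id=14: ✓ → 14
txn_id=15: ✓ → 656
txn_id=16: ✓ → 1938
risk_sum2 = 3502 + 2453 + 2529 + 14 + 656 + 1938 = 11092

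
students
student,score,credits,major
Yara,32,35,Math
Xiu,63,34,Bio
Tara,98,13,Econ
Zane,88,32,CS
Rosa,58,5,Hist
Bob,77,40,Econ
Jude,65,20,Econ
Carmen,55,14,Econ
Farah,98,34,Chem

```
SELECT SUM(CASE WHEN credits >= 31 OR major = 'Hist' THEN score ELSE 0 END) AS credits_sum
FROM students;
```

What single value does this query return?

416

student=Yara: ✓ → 32
student=Xiu: ✓ → 63
student=Tara: ✗
student=Zane: ✓ → 88
student=Rosa: ✓ → 58
student=Bob: ✓ → 77
student=Jude: ✗
student=Carmen: ✗
student=Farah: ✓ → 98
credits_sum = 32 + 63 + 88 + 58 + 77 + 98 = 416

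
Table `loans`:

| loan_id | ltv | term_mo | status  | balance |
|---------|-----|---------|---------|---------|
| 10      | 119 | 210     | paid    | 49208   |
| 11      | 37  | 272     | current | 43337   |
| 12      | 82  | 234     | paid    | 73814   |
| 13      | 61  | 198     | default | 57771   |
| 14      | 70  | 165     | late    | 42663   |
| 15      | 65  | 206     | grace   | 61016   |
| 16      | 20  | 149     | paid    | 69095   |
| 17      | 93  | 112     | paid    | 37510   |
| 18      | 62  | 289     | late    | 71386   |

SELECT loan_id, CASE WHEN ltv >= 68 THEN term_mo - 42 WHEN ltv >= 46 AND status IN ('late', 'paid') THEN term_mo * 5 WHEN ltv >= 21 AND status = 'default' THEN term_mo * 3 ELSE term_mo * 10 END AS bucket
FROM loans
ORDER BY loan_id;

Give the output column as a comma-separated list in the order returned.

loan_id=10: ltv >= 68 → 168
loan_id=11: ELSE → 2720
loan_id=12: ltv >= 68 → 192
loan_id=13: ltv >= 21 AND status = 'default' → 594
loan_id=14: ltv >= 68 → 123
loan_id=15: ELSE → 2060
loan_id=16: ELSE → 1490
loan_id=17: ltv >= 68 → 70
loan_id=18: ltv >= 46 AND status IN ('late', 'paid') → 1445

168, 2720, 192, 594, 123, 2060, 1490, 70, 1445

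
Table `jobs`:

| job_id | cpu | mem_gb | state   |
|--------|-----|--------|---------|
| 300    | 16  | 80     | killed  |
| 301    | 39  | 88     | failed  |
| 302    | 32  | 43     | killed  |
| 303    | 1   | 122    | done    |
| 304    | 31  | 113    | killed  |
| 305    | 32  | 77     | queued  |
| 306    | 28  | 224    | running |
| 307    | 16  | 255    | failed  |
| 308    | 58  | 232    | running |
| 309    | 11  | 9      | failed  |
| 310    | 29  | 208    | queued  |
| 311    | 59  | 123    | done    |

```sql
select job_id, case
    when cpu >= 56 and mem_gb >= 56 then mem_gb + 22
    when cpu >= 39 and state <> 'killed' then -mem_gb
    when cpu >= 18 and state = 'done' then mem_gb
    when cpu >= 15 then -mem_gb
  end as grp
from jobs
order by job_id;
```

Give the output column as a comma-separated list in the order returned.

-80, -88, -43, NULL, -113, -77, -224, -255, 254, NULL, -208, 145

job_id=300: cpu >= 15 → -80
job_id=301: cpu >= 39 and state <> 'killed' → -88
job_id=302: cpu >= 15 → -43
job_id=303: (no match → NULL) → NULL
job_id=304: cpu >= 15 → -113
job_id=305: cpu >= 15 → -77
job_id=306: cpu >= 15 → -224
job_id=307: cpu >= 15 → -255
job_id=308: cpu >= 56 and mem_gb >= 56 → 254
job_id=309: (no match → NULL) → NULL
job_id=310: cpu >= 15 → -208
job_id=311: cpu >= 56 and mem_gb >= 56 → 145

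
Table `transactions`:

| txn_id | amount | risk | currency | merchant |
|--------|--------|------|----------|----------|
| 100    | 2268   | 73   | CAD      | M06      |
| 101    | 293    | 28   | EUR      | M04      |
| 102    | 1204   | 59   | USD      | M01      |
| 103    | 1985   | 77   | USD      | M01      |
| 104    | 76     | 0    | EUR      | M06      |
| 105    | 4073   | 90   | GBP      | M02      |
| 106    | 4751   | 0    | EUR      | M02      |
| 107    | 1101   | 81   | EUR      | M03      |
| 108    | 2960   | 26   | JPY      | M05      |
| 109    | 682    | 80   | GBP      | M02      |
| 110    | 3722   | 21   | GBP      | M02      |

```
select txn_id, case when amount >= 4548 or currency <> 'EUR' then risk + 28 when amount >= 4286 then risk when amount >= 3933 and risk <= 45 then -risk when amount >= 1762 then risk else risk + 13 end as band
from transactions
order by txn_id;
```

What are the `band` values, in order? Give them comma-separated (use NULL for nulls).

txn_id=100: amount >= 4548 or currency <> 'EUR' → 101
txn_id=101: ELSE → 41
txn_id=102: amount >= 4548 or currency <> 'EUR' → 87
txn_id=103: amount >= 4548 or currency <> 'EUR' → 105
txn_id=104: ELSE → 13
txn_id=105: amount >= 4548 or currency <> 'EUR' → 118
txn_id=106: amount >= 4548 or currency <> 'EUR' → 28
txn_id=107: ELSE → 94
txn_id=108: amount >= 4548 or currency <> 'EUR' → 54
txn_id=109: amount >= 4548 or currency <> 'EUR' → 108
txn_id=110: amount >= 4548 or currency <> 'EUR' → 49

101, 41, 87, 105, 13, 118, 28, 94, 54, 108, 49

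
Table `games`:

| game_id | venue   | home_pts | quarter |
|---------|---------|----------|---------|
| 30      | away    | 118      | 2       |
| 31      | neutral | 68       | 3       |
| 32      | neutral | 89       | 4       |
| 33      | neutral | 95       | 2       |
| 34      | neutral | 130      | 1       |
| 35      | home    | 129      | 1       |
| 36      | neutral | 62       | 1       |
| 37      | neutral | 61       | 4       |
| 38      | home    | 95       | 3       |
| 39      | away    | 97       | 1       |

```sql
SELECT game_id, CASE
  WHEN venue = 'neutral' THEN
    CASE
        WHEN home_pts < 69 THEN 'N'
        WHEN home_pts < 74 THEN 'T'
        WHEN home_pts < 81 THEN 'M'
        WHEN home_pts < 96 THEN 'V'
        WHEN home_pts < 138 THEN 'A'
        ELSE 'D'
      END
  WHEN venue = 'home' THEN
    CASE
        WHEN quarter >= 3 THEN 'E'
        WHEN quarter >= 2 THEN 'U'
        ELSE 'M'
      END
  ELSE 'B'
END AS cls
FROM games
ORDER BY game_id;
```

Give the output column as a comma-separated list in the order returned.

game_id=30: venue='away' → outer ELSE → B
game_id=31: venue='neutral' → inner[home_pts < 69] → N
game_id=32: venue='neutral' → inner[home_pts < 96] → V
game_id=33: venue='neutral' → inner[home_pts < 96] → V
game_id=34: venue='neutral' → inner[home_pts < 138] → A
game_id=35: venue='home' → inner[ELSE] → M
game_id=36: venue='neutral' → inner[home_pts < 69] → N
game_id=37: venue='neutral' → inner[home_pts < 69] → N
game_id=38: venue='home' → inner[quarter >= 3] → E
game_id=39: venue='away' → outer ELSE → B

B, N, V, V, A, M, N, N, E, B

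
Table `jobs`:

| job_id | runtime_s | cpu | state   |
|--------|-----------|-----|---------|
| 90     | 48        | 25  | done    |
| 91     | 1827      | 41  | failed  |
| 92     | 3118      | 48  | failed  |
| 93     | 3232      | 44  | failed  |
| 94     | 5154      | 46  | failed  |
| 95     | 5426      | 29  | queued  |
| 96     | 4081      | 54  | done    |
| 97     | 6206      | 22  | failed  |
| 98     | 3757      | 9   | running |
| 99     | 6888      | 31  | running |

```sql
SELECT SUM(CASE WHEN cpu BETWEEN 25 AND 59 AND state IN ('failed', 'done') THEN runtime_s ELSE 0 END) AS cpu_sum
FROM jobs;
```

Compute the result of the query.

17460

job_id=90: ✓ → 48
job_id=91: ✓ → 1827
job_id=92: ✓ → 3118
job_id=93: ✓ → 3232
job_id=94: ✓ → 5154
job_id=95: ✗
job_id=96: ✓ → 4081
job_id=97: ✗
job_id=98: ✗
job_id=99: ✗
cpu_sum = 48 + 1827 + 3118 + 3232 + 5154 + 4081 = 17460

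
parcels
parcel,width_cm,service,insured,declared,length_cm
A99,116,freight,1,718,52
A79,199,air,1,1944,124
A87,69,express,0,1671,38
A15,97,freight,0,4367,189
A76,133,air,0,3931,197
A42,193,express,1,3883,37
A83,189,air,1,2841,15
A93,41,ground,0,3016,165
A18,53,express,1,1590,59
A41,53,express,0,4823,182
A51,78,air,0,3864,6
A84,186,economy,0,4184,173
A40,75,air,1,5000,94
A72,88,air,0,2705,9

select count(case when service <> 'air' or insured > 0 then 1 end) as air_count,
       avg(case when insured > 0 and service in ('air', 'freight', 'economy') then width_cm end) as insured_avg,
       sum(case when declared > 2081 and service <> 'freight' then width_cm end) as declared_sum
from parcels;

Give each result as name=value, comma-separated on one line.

air_count=11, insured_avg=144.75, declared_sum=1036

[air_count: service <> 'air' or insured > 0]
parcel=A99: ✓ → 1
parcel=A79: ✓ → 1
parcel=A87: ✓ → 1
parcel=A15: ✓ → 1
parcel=A76: ✗
parcel=A42: ✓ → 1
parcel=A83: ✓ → 1
parcel=A93: ✓ → 1
parcel=A18: ✓ → 1
parcel=A41: ✓ → 1
parcel=A51: ✗
parcel=A84: ✓ → 1
parcel=A40: ✓ → 1
parcel=A72: ✗
air_count = COUNT(1, 1, 1, 1, 1, 1, 1, 1, 1, 1, 1) = 11
—
[insured_avg: insured > 0 and service in ('air', 'freight', 'economy')]
parcel=A99: ✓ → 116
parcel=A79: ✓ → 199
parcel=A87: ✗
parcel=A15: ✗
parcel=A76: ✗
parcel=A42: ✗
parcel=A83: ✓ → 189
parcel=A93: ✗
parcel=A18: ✗
parcel=A41: ✗
parcel=A51: ✗
parcel=A84: ✗
parcel=A40: ✓ → 75
parcel=A72: ✗
insured_avg = (116 + 199 + 189 + 75) / 4 = 144.75
—
[declared_sum: declared > 2081 and service <> 'freight']
parcel=A99: ✗
parcel=A79: ✗
parcel=A87: ✗
parcel=A15: ✗
parcel=A76: ✓ → 133
parcel=A42: ✓ → 193
parcel=A83: ✓ → 189
parcel=A93: ✓ → 41
parcel=A18: ✗
parcel=A41: ✓ → 53
parcel=A51: ✓ → 78
parcel=A84: ✓ → 186
parcel=A40: ✓ → 75
parcel=A72: ✓ → 88
declared_sum = 133 + 193 + 189 + 41 + 53 + 78 + 186 + 75 + 88 = 1036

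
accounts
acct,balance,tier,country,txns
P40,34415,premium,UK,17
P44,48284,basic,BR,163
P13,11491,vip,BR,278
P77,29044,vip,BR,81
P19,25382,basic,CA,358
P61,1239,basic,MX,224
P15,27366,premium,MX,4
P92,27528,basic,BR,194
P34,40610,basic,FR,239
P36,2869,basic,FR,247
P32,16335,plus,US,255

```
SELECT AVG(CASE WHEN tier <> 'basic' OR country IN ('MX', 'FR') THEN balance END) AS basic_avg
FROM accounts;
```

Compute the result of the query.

acct=P40: ✓ → 34415
acct=P44: ✗
acct=P13: ✓ → 11491
acct=P77: ✓ → 29044
acct=P19: ✗
acct=P61: ✓ → 1239
acct=P15: ✓ → 27366
acct=P92: ✗
acct=P34: ✓ → 40610
acct=P36: ✓ → 2869
acct=P32: ✓ → 16335
basic_avg = (34415 + 11491 + 29044 + 1239 + 27366 + 40610 + 2869 + 16335) / 8 = 20421.125

20421.125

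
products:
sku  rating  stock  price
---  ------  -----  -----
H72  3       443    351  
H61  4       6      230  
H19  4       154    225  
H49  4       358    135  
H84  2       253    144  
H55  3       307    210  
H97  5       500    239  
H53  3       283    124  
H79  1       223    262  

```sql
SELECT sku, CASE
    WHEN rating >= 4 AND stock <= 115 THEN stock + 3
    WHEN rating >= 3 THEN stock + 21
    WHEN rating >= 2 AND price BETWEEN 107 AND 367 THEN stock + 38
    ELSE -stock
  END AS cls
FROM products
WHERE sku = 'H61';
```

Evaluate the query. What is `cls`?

sku = H61: rating=4, stock=6, price=230.
rating >= 4 AND stock <= 115 → true → 9

9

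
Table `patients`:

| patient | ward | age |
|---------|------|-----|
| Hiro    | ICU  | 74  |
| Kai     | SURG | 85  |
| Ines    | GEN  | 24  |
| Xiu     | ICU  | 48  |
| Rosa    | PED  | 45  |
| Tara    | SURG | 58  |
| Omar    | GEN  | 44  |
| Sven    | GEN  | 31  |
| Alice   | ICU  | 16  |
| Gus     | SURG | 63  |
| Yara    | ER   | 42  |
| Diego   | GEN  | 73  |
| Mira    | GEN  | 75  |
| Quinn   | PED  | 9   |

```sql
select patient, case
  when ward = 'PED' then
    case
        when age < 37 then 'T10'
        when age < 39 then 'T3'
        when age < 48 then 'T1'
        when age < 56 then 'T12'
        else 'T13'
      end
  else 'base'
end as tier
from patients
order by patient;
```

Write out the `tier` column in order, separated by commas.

base, base, base, base, base, base, base, base, T10, T1, base, base, base, base

patient=Alice: ward='ICU' → outer ELSE → base
patient=Diego: ward='GEN' → outer ELSE → base
patient=Gus: ward='SURG' → outer ELSE → base
patient=Hiro: ward='ICU' → outer ELSE → base
patient=Ines: ward='GEN' → outer ELSE → base
patient=Kai: ward='SURG' → outer ELSE → base
patient=Mira: ward='GEN' → outer ELSE → base
patient=Omar: ward='GEN' → outer ELSE → base
patient=Quinn: ward='PED' → inner[age < 37] → T10
patient=Rosa: ward='PED' → inner[age < 48] → T1
patient=Sven: ward='GEN' → outer ELSE → base
patient=Tara: ward='SURG' → outer ELSE → base
patient=Xiu: ward='ICU' → outer ELSE → base
patient=Yara: ward='ER' → outer ELSE → base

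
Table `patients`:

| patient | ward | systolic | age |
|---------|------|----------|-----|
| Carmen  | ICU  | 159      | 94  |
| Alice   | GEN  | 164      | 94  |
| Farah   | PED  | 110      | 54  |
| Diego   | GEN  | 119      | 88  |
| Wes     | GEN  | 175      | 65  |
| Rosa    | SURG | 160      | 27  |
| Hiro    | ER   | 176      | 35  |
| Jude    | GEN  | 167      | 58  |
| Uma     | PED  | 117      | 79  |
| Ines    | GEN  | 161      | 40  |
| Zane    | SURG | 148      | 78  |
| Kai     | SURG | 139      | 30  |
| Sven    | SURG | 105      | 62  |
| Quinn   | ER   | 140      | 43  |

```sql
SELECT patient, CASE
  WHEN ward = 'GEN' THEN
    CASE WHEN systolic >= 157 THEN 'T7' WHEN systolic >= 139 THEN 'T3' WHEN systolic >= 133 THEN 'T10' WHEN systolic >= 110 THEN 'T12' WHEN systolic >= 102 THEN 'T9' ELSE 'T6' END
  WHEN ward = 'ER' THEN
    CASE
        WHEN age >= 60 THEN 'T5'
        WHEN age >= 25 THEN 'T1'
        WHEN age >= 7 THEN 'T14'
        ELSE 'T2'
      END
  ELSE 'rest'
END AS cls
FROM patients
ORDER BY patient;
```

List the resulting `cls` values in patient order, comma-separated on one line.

T7, rest, T12, rest, T1, T7, T7, rest, T1, rest, rest, rest, T7, rest

patient=Alice: ward='GEN' → inner[systolic >= 157] → T7
patient=Carmen: ward='ICU' → outer ELSE → rest
patient=Diego: ward='GEN' → inner[systolic >= 110] → T12
patient=Farah: ward='PED' → outer ELSE → rest
patient=Hiro: ward='ER' → inner[age >= 25] → T1
patient=Ines: ward='GEN' → inner[systolic >= 157] → T7
patient=Jude: ward='GEN' → inner[systolic >= 157] → T7
patient=Kai: ward='SURG' → outer ELSE → rest
patient=Quinn: ward='ER' → inner[age >= 25] → T1
patient=Rosa: ward='SURG' → outer ELSE → rest
patient=Sven: ward='SURG' → outer ELSE → rest
patient=Uma: ward='PED' → outer ELSE → rest
patient=Wes: ward='GEN' → inner[systolic >= 157] → T7
patient=Zane: ward='SURG' → outer ELSE → rest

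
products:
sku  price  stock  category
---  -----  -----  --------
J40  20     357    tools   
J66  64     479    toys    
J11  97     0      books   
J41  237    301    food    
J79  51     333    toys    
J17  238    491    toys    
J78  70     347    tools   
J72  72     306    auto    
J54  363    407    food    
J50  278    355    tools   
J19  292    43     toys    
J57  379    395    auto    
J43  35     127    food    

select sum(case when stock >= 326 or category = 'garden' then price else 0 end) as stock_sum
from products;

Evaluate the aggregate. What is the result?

1463

sku=J40: ✓ → 20
sku=J66: ✓ → 64
sku=J11: ✗
sku=J41: ✗
sku=J79: ✓ → 51
sku=J17: ✓ → 238
sku=J78: ✓ → 70
sku=J72: ✗
sku=J54: ✓ → 363
sku=J50: ✓ → 278
sku=J19: ✗
sku=J57: ✓ → 379
sku=J43: ✗
stock_sum = 20 + 64 + 51 + 238 + 70 + 363 + 278 + 379 = 1463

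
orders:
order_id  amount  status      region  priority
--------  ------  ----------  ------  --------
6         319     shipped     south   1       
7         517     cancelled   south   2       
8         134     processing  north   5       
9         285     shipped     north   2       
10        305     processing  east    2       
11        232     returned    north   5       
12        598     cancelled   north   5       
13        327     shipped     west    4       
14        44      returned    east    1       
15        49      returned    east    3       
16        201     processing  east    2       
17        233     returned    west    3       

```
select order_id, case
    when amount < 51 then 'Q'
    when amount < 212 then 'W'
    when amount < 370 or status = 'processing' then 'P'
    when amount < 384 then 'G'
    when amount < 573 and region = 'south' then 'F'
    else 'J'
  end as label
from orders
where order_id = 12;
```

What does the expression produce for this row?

order_id = 12: amount=598, status=cancelled, region=north, priority=5.
amount < 51 → false
amount < 212 → false
amount < 370 or status = 'processing' → false
amount < 384 → false
amount < 573 and region = 'south' → false
No prior WHEN matched → ELSE → J

J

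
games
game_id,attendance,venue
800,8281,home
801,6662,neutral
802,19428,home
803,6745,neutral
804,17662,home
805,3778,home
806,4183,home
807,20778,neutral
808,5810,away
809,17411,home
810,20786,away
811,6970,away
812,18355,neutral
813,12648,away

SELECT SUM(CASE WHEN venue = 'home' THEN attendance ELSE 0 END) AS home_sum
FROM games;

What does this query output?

game_id=800: ✓ → 8281
game_id=801: ✗
game_id=802: ✓ → 19428
game_id=803: ✗
game_id=804: ✓ → 17662
game_id=805: ✓ → 3778
game_id=806: ✓ → 4183
game_id=807: ✗
game_id=808: ✗
game_id=809: ✓ → 17411
game_id=810: ✗
game_id=811: ✗
game_id=812: ✗
game_id=813: ✗
home_sum = 8281 + 19428 + 17662 + 3778 + 4183 + 17411 = 70743

70743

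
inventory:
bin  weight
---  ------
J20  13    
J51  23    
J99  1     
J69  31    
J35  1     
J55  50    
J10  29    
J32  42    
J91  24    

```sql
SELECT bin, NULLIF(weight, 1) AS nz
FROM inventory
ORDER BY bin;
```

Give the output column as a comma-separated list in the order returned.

bin=J10: weight=29 vs 1: differ → 29
bin=J20: weight=13 vs 1: differ → 13
bin=J32: weight=42 vs 1: differ → 42
bin=J35: weight=1 vs 1: equal → NULL
bin=J51: weight=23 vs 1: differ → 23
bin=J55: weight=50 vs 1: differ → 50
bin=J69: weight=31 vs 1: differ → 31
bin=J91: weight=24 vs 1: differ → 24
bin=J99: weight=1 vs 1: equal → NULL

29, 13, 42, NULL, 23, 50, 31, 24, NULL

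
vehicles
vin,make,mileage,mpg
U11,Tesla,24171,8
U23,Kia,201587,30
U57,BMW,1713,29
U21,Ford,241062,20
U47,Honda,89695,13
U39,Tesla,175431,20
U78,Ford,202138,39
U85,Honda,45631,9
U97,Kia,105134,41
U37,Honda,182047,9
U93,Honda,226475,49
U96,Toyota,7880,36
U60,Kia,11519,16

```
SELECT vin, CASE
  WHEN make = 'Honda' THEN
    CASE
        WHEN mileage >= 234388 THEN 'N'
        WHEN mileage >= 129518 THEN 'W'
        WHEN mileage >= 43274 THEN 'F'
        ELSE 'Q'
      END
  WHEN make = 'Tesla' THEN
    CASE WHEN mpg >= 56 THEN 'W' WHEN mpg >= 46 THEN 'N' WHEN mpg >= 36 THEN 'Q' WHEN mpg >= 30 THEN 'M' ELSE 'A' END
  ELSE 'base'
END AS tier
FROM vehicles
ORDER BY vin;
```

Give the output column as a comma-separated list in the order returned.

vin=U11: make='Tesla' → inner[ELSE] → A
vin=U21: make='Ford' → outer ELSE → base
vin=U23: make='Kia' → outer ELSE → base
vin=U37: make='Honda' → inner[mileage >= 129518] → W
vin=U39: make='Tesla' → inner[ELSE] → A
vin=U47: make='Honda' → inner[mileage >= 43274] → F
vin=U57: make='BMW' → outer ELSE → base
vin=U60: make='Kia' → outer ELSE → base
vin=U78: make='Ford' → outer ELSE → base
vin=U85: make='Honda' → inner[mileage >= 43274] → F
vin=U93: make='Honda' → inner[mileage >= 129518] → W
vin=U96: make='Toyota' → outer ELSE → base
vin=U97: make='Kia' → outer ELSE → base

A, base, base, W, A, F, base, base, base, F, W, base, base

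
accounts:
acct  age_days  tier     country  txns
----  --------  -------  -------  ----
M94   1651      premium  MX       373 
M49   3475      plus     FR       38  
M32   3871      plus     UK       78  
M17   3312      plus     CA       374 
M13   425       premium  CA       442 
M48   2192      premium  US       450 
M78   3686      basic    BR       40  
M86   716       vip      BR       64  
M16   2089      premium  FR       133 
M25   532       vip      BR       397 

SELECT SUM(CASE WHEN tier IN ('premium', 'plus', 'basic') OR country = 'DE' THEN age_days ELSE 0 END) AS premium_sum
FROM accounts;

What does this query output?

20701

acct=M94: ✓ → 1651
acct=M49: ✓ → 3475
acct=M32: ✓ → 3871
acct=M17: ✓ → 3312
acct=M13: ✓ → 425
acct=M48: ✓ → 2192
acct=M78: ✓ → 3686
acct=M86: ✗
acct=M16: ✓ → 2089
acct=M25: ✗
premium_sum = 1651 + 3475 + 3871 + 3312 + 425 + 2192 + 3686 + 2089 = 20701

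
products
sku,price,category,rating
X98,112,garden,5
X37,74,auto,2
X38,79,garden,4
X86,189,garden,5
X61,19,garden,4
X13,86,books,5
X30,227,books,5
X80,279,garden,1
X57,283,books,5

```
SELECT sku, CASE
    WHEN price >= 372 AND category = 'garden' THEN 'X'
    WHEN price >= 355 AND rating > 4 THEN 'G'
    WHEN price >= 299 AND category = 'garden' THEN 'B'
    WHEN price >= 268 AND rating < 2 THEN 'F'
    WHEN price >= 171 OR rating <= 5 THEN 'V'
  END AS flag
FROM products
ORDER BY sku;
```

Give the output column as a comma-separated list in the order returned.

V, V, V, V, V, V, F, V, V

sku=X13: price >= 171 OR rating <= 5 → V
sku=X30: price >= 171 OR rating <= 5 → V
sku=X37: price >= 171 OR rating <= 5 → V
sku=X38: price >= 171 OR rating <= 5 → V
sku=X57: price >= 171 OR rating <= 5 → V
sku=X61: price >= 171 OR rating <= 5 → V
sku=X80: price >= 268 AND rating < 2 → F
sku=X86: price >= 171 OR rating <= 5 → V
sku=X98: price >= 171 OR rating <= 5 → V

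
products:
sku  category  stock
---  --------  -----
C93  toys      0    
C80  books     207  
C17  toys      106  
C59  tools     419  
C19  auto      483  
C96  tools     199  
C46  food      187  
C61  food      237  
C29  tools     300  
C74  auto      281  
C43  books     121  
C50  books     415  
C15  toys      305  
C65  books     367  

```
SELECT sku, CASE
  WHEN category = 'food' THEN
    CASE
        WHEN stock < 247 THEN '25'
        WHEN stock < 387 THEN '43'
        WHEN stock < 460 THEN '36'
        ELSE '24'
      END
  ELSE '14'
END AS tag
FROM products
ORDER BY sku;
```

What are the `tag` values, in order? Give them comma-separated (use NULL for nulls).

14, 14, 14, 14, 14, 25, 14, 14, 25, 14, 14, 14, 14, 14

sku=C15: category='toys' → outer ELSE → 14
sku=C17: category='toys' → outer ELSE → 14
sku=C19: category='auto' → outer ELSE → 14
sku=C29: category='tools' → outer ELSE → 14
sku=C43: category='books' → outer ELSE → 14
sku=C46: category='food' → inner[stock < 247] → 25
sku=C50: category='books' → outer ELSE → 14
sku=C59: category='tools' → outer ELSE → 14
sku=C61: category='food' → inner[stock < 247] → 25
sku=C65: category='books' → outer ELSE → 14
sku=C74: category='auto' → outer ELSE → 14
sku=C80: category='books' → outer ELSE → 14
sku=C93: category='toys' → outer ELSE → 14
sku=C96: category='tools' → outer ELSE → 14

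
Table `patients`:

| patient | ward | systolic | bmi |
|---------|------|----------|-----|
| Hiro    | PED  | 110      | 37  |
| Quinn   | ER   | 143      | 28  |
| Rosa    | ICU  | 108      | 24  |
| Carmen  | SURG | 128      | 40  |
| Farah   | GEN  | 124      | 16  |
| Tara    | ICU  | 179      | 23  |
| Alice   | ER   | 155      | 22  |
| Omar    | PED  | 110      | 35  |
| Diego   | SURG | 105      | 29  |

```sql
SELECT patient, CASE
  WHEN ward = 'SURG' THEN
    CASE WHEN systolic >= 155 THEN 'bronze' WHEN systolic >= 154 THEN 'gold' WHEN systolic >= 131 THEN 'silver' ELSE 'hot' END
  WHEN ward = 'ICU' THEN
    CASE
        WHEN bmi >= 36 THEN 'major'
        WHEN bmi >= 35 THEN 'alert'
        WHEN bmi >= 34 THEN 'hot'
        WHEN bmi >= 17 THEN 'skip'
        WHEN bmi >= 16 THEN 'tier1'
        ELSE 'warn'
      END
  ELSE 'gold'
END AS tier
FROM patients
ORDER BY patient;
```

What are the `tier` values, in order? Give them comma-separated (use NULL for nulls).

gold, hot, hot, gold, gold, gold, gold, skip, skip

patient=Alice: ward='ER' → outer ELSE → gold
patient=Carmen: ward='SURG' → inner[ELSE] → hot
patient=Diego: ward='SURG' → inner[ELSE] → hot
patient=Farah: ward='GEN' → outer ELSE → gold
patient=Hiro: ward='PED' → outer ELSE → gold
patient=Omar: ward='PED' → outer ELSE → gold
patient=Quinn: ward='ER' → outer ELSE → gold
patient=Rosa: ward='ICU' → inner[bmi >= 17] → skip
patient=Tara: ward='ICU' → inner[bmi >= 17] → skip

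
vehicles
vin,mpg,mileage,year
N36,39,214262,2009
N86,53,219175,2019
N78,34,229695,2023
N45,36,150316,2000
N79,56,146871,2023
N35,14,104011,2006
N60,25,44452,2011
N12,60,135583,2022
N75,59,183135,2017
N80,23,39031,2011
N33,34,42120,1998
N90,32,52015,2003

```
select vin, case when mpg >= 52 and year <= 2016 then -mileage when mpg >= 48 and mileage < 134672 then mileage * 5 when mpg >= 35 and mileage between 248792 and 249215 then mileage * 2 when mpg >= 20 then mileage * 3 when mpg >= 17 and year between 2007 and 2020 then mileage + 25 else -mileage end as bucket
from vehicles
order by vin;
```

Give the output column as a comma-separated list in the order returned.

vin=N12: mpg >= 20 → 406749
vin=N33: mpg >= 20 → 126360
vin=N35: ELSE → -104011
vin=N36: mpg >= 20 → 642786
vin=N45: mpg >= 20 → 450948
vin=N60: mpg >= 20 → 133356
vin=N75: mpg >= 20 → 549405
vin=N78: mpg >= 20 → 689085
vin=N79: mpg >= 20 → 440613
vin=N80: mpg >= 20 → 117093
vin=N86: mpg >= 20 → 657525
vin=N90: mpg >= 20 → 156045

406749, 126360, -104011, 642786, 450948, 133356, 549405, 689085, 440613, 117093, 657525, 156045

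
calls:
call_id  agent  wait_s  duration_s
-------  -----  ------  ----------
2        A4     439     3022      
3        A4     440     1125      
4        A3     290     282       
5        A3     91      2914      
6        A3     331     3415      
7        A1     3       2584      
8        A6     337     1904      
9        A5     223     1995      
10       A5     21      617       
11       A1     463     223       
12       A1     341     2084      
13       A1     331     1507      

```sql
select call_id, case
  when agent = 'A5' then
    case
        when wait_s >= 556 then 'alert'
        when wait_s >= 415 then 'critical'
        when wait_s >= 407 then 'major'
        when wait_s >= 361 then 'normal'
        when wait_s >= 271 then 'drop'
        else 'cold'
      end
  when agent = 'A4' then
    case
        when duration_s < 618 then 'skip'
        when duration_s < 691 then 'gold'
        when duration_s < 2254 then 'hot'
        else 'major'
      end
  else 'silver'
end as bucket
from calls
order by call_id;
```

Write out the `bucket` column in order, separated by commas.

major, hot, silver, silver, silver, silver, silver, cold, cold, silver, silver, silver

call_id=2: agent='A4' → inner[ELSE] → major
call_id=3: agent='A4' → inner[duration_s < 2254] → hot
call_id=4: agent='A3' → outer ELSE → silver
call_id=5: agent='A3' → outer ELSE → silver
call_id=6: agent='A3' → outer ELSE → silver
call_id=7: agent='A1' → outer ELSE → silver
call_id=8: agent='A6' → outer ELSE → silver
call_id=9: agent='A5' → inner[ELSE] → cold
call_id=10: agent='A5' → inner[ELSE] → cold
call_id=11: agent='A1' → outer ELSE → silver
call_id=12: agent='A1' → outer ELSE → silver
call_id=13: agent='A1' → outer ELSE → silver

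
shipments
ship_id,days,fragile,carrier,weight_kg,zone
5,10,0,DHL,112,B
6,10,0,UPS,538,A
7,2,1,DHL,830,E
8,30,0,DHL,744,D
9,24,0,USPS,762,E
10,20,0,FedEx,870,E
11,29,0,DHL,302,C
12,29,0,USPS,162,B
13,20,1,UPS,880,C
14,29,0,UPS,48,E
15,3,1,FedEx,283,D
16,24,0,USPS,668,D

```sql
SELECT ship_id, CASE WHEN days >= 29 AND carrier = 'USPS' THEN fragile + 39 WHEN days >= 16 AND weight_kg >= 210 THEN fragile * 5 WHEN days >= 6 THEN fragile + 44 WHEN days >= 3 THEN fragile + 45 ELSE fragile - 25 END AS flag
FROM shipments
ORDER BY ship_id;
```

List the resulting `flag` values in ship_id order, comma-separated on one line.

44, 44, -24, 0, 0, 0, 0, 39, 5, 44, 46, 0

ship_id=5: days >= 6 → 44
ship_id=6: days >= 6 → 44
ship_id=7: ELSE → -24
ship_id=8: days >= 16 AND weight_kg >= 210 → 0
ship_id=9: days >= 16 AND weight_kg >= 210 → 0
ship_id=10: days >= 16 AND weight_kg >= 210 → 0
ship_id=11: days >= 16 AND weight_kg >= 210 → 0
ship_id=12: days >= 29 AND carrier = 'USPS' → 39
ship_id=13: days >= 16 AND weight_kg >= 210 → 5
ship_id=14: days >= 6 → 44
ship_id=15: days >= 3 → 46
ship_id=16: days >= 16 AND weight_kg >= 210 → 0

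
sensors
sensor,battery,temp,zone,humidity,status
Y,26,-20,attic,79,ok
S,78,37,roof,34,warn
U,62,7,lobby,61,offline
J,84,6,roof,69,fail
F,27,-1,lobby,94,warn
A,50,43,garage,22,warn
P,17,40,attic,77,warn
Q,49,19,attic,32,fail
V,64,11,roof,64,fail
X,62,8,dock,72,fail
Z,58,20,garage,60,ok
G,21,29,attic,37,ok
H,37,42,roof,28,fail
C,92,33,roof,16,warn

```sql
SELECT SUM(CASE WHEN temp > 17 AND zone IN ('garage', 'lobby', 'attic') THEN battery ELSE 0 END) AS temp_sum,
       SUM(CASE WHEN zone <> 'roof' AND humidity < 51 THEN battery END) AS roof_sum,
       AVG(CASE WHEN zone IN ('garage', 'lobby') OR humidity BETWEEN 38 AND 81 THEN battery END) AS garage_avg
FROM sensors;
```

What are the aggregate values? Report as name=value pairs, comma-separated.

[temp_sum: temp > 17 AND zone IN ('garage', 'lobby', 'attic')]
sensor=Y: ✗
sensor=S: ✗
sensor=U: ✗
sensor=J: ✗
sensor=F: ✗
sensor=A: ✓ → 50
sensor=P: ✓ → 17
sensor=Q: ✓ → 49
sensor=V: ✗
sensor=X: ✗
sensor=Z: ✓ → 58
sensor=G: ✓ → 21
sensor=H: ✗
sensor=C: ✗
temp_sum = 50 + 17 + 49 + 58 + 21 = 195
—
[roof_sum: zone <> 'roof' AND humidity < 51]
sensor=Y: ✗
sensor=S: ✗
sensor=U: ✗
sensor=J: ✗
sensor=F: ✗
sensor=A: ✓ → 50
sensor=P: ✗
sensor=Q: ✓ → 49
sensor=V: ✗
sensor=X: ✗
sensor=Z: ✗
sensor=G: ✓ → 21
sensor=H: ✗
sensor=C: ✗
roof_sum = 50 + 49 + 21 = 120
—
[garage_avg: zone IN ('garage', 'lobby') OR humidity BETWEEN 38 AND 81]
sensor=Y: ✓ → 26
sensor=S: ✗
sensor=U: ✓ → 62
sensor=J: ✓ → 84
sensor=F: ✓ → 27
sensor=A: ✓ → 50
sensor=P: ✓ → 17
sensor=Q: ✗
sensor=V: ✓ → 64
sensor=X: ✓ → 62
sensor=Z: ✓ → 58
sensor=G: ✗
sensor=H: ✗
sensor=C: ✗
garage_avg = (26 + 62 + 84 + 27 + 50 + 17 + 64 + 62 + 58) / 9 = 50

temp_sum=195, roof_sum=120, garage_avg=50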